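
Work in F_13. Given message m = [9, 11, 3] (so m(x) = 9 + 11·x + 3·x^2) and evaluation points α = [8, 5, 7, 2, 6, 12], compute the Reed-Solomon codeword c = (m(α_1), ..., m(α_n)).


c = [3, 9, 12, 4, 1, 1]

Message polynomial: m(x) = 9 + 11·x + 3·x^2 (mod 13).
For each evaluation point α_i, compute m(α_i) mod 13:
  α_1 = 8: Horner steps 3 → 9 → 3, so m(8) = 3.
  α_2 = 5: Horner steps 3 → 0 → 9, so m(5) = 9.
  α_3 = 7: Horner steps 3 → 6 → 12, so m(7) = 12.
  α_4 = 2: Horner steps 3 → 4 → 4, so m(2) = 4.
  α_5 = 6: Horner steps 3 → 3 → 1, so m(6) = 1.
  α_6 = 12: Horner steps 3 → 8 → 1, so m(12) = 1.
Codeword c = [3, 9, 12, 4, 1, 1] ∈ F_13^6.


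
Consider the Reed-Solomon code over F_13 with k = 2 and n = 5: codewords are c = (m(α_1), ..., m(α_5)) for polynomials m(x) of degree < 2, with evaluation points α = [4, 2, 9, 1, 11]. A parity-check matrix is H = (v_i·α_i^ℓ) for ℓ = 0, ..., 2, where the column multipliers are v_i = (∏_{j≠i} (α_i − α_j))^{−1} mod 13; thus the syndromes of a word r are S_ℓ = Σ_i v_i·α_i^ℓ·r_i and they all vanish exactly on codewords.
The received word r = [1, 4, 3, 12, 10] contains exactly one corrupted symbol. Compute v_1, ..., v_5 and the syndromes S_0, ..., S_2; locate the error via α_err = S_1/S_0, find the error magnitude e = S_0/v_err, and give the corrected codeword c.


S = (10, 12, 4), error at position 3, error magnitude e = 3, c = [1, 4, 0, 12, 10].

Step 1: column multipliers v_i = (∏_{j≠i}(α_i − α_j))^{−1} mod 13.
  i = 1 (α = 4): (4−2)(4−9)(4−1)(4−11) = 2·(−5)·3·(−7) = 210 ≡ 2, so v_1 = 2^{−1} = 7 (mod 13).
  i = 2 (α = 2): (2−4)(2−9)(2−1)(2−11) = (−2)·(−7)·1·(−9) = −126 ≡ 4, so v_2 = 4^{−1} = 10 (mod 13).
  i = 3 (α = 9): (9−4)(9−2)(9−1)(9−11) = 5·7·8·(−2) = −560 ≡ 12, so v_3 = 12^{−1} = 12 (mod 13).
  i = 4 (α = 1): (1−4)(1−2)(1−9)(1−11) = (−3)·(−1)·(−8)·(−10) = 240 ≡ 6, so v_4 = 6^{−1} = 11 (mod 13).
  i = 5 (α = 11): (11−4)(11−2)(11−9)(11−1) = 7·9·2·10 = 1260 ≡ 12, so v_5 = 12^{−1} = 12 (mod 13).
  v = [7, 10, 12, 11, 12].
Step 2: syndromes of r = [1, 4, 3, 12, 10] (all sums mod 13).
  S_0 = Σ v_i r_i = 7·1 + 10·4 + 12·3 + 11·12 + 12·10 = 335 ≡ 10.
  S_1 = Σ v_i α_i r_i = 7·4·1 + 10·2·4 + 12·9·3 + 11·1·12 + 12·11·10 = 1884 ≡ 12.
  α_i^2 mod 13 = [3, 4, 3, 1, 4].
  S_2 = Σ v_i α_i^2 r_i = 7·3·1 + 10·4·4 + 12·3·3 + 11·1·12 + 12·4·10 = 901 ≡ 4.
  S = (10, 12, 4) ≠ 0, so r is not a codeword (an error is present).
Step 3: locate the error. For a single error e at position i, S_ℓ = v_i·e·α_i^ℓ, so α_err = S_1/S_0.
  S_0^{−1} = 10^{−1} = 4 (mod 13), so α_err = 12·4 = 48 ≡ 9 = α_3. Error position i = 3.
  Consistency check: S_2/S_1 = 4·12 = 48 ≡ 9 = α_err ✓ (single-error assumption holds).
Step 4: error magnitude e = S_0/v_3 = S_0·∏_{j≠3}(α_3 − α_j) = 10·12 = 120 ≡ 3 (mod 13).
Step 5: correct position 3: c_3 = r_3 − e = 3 − 3 ≡ 0 (mod 13). Hence c = [1, 4, 0, 12, 10].
  Check: interpolating c through the α_i gives m(x) = 7 + 5·x (degree < 2) with m(α_i) = c_i for every i, so c is indeed a codeword.


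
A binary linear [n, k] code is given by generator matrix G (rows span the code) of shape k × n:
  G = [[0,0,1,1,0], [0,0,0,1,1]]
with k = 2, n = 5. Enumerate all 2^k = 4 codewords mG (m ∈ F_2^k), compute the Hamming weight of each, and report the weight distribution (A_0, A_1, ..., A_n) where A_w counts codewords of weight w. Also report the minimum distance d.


Weight distribution: A_0 = 1, A_2 = 3. Minimum distance d = 2.

Enumerate all 2^2 = 4 messages m ∈ F_2^2.
For each, compute codeword c = mG in F_2^5, then tally its weight.
  m = 00 → c = 00000, weight = 0.
  m = 10 → c = 00110, weight = 2.
  m = 01 → c = 00011, weight = 2.
  m = 11 → c = 00101, weight = 2.
Tally weights:
  weight 0: 1 codewords.
  weight 2: 3 codewords.
Minimum distance d = smallest w > 0 with A_w > 0 = 2.
Sanity: Σ A_w = 4 = 2^2 = 4 ✓.


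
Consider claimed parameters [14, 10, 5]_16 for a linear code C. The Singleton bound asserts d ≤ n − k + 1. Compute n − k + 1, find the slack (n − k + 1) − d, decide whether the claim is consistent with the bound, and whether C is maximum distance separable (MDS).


Singleton RHS = n − k + 1 = 5, slack = 0, bound satisfied, MDS.

Singleton bound: d ≤ n − k + 1.
Here n = 14, k = 10, so n − k + 1 = 5.
Given d = 5, check d ≤ 5: YES.
Slack = (n − k + 1) − d = 0.
The code is MDS (slack = 0).
Description: the claimed parameters are [14, 10, 5]_16; such a code would be MDS (meets Singleton bound).


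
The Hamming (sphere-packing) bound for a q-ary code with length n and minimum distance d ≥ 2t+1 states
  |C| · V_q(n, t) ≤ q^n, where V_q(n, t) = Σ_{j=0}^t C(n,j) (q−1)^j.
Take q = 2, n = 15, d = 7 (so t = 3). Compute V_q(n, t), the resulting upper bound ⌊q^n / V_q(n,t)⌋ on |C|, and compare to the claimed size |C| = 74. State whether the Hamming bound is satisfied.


V_q(n, t) = 576, q^n = 32768, Hamming bound = 56, |C| = 74 > bound (violated).

Step 1: Compute V_q(n, t) = Σ_{j=0}^3 C(n, j) (q−1)^j.
  j = 0: C(15,0)·(1)^0 = 1·1 = 1.
  j = 1: C(15,1)·(1)^1 = 15·1 = 15.
  j = 2: C(15,2)·(1)^2 = 105·1 = 105.
  j = 3: C(15,3)·(1)^3 = 455·1 = 455.
  V_q(n, t) = 1 + 15 + 105 + 455 = 576.
Step 2: q^n = 2^15 = 32768.
Step 3: Hamming bound ⌊q^n / V_q(n,t)⌋ = ⌊32768/576⌋ = 56.
Step 4: Compare |C| = 74 to 56: violated.
The claimed |C| lies above the Hamming bound, so no 2-ary code of length 15 with d ≥ 7 can have 74 codewords.


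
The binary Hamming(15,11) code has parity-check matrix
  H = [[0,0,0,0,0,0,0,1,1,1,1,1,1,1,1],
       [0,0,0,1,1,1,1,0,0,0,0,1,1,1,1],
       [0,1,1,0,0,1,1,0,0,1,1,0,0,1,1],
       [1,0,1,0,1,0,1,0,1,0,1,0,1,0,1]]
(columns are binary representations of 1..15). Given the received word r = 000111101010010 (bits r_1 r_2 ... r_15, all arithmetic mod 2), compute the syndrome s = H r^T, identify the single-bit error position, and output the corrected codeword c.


s = (1, 1, 0, 0)^T, error position = 12, corrected codeword c = 000111101011010

Compute s = H r^T mod 2 one row at a time:
  s_1 = 0 + 1 + 0 + 1 + 0 + 0 + 1 + 0 = 3 ≡ 1 (mod 2).
  s_2 = 1 + 1 + 1 + 1 + 0 + 0 + 1 + 0 = 5 ≡ 1 (mod 2).
  s_3 = 0 + 0 + 1 + 1 + 0 + 1 + 1 + 0 = 4 ≡ 0 (mod 2).
  s_4 = 0 + 0 + 1 + 1 + 1 + 1 + 0 + 0 = 4 ≡ 0 (mod 2).
s = (1, 1, 0, 0)^T — this equals column 12 of H (binary 1100), so error is at position 12.
Correct: flip bit 12 of r = 000111101010010 to get c = 000111101011010.


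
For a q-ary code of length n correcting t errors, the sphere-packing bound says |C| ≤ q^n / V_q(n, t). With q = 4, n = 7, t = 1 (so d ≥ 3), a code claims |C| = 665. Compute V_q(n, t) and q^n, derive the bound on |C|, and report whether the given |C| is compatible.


V_q(n, t) = 22, q^n = 16384, Hamming bound = 744, |C| = 665 ≤ bound (satisfied).

Step 1: Compute V_q(n, t) = Σ_{j=0}^1 C(n, j) (q−1)^j.
  j = 0: C(7,0)·(3)^0 = 1·1 = 1.
  j = 1: C(7,1)·(3)^1 = 7·3 = 21.
  V_q(n, t) = 1 + 21 = 22.
Step 2: q^n = 4^7 = 16384.
Step 3: Hamming bound ⌊q^n / V_q(n,t)⌋ = ⌊16384/22⌋ = 744.
Step 4: Compare |C| = 665 to 744: satisfied.
The claimed |C| lies below the Hamming bound.


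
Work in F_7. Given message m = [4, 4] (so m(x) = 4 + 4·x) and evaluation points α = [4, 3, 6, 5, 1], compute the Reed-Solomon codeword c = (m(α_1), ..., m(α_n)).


c = [6, 2, 0, 3, 1]

Message polynomial: m(x) = 4 + 4·x (mod 7).
For each evaluation point α_i, compute m(α_i) mod 7:
  α_1 = 4: Horner steps 4 → 6, so m(4) = 6.
  α_2 = 3: Horner steps 4 → 2, so m(3) = 2.
  α_3 = 6: Horner steps 4 → 0, so m(6) = 0.
  α_4 = 5: Horner steps 4 → 3, so m(5) = 3.
  α_5 = 1: Horner steps 4 → 1, so m(1) = 1.
Codeword c = [6, 2, 0, 3, 1] ∈ F_7^5.


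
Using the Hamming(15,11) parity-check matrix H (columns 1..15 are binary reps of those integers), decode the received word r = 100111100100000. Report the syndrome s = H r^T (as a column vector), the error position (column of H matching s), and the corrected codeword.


s = (1, 0, 1, 1)^T, error position = 11, corrected codeword c = 100111100110000

Compute s = H r^T mod 2 one row at a time:
  s_1 = 0 + 0 + 1 + 0 + 0 + 0 + 0 + 0 = 1 ≡ 1 (mod 2).
  s_2 = 1 + 1 + 1 + 1 + 0 + 0 + 0 + 0 = 4 ≡ 0 (mod 2).
  s_3 = 0 + 0 + 1 + 1 + 1 + 0 + 0 + 0 = 3 ≡ 1 (mod 2).
  s_4 = 1 + 0 + 1 + 1 + 0 + 0 + 0 + 0 = 3 ≡ 1 (mod 2).
s = (1, 0, 1, 1)^T — this equals column 11 of H (binary 1011), so error is at position 11.
Correct: flip bit 11 of r = 100111100100000 to get c = 100111100110000.


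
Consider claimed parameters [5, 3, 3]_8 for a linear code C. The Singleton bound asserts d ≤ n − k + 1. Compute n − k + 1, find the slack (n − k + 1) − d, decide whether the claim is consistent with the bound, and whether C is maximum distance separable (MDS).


Singleton RHS = n − k + 1 = 3, slack = 0, bound satisfied, MDS.

Singleton bound: d ≤ n − k + 1.
Here n = 5, k = 3, so n − k + 1 = 3.
Given d = 3, check d ≤ 3: YES.
Slack = (n − k + 1) − d = 0.
The code is MDS (slack = 0).
Description: the claimed parameters are [5, 3, 3]_8; such a code would be MDS (meets Singleton bound).


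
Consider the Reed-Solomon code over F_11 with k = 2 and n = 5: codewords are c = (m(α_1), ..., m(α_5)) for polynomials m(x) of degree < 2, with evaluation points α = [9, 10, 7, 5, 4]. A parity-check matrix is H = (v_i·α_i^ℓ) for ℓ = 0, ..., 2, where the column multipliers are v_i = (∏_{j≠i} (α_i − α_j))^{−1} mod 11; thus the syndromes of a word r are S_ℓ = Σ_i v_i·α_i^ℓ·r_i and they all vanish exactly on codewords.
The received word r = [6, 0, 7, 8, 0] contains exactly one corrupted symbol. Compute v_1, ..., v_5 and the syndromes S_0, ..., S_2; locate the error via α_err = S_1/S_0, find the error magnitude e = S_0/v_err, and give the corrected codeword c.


S = (4, 5, 9), error at position 5, error magnitude e = 8, c = [6, 0, 7, 8, 3].

Step 1: column multipliers v_i = (∏_{j≠i}(α_i − α_j))^{−1} mod 11.
  i = 1 (α = 9): (9−10)(9−7)(9−5)(9−4) = (−1)·2·4·5 = −40 ≡ 4, so v_1 = 4^{−1} = 3 (mod 11).
  i = 2 (α = 10): (10−9)(10−7)(10−5)(10−4) = 1·3·5·6 = 90 ≡ 2, so v_2 = 2^{−1} = 6 (mod 11).
  i = 3 (α = 7): (7−9)(7−10)(7−5)(7−4) = (−2)·(−3)·2·3 = 36 ≡ 3, so v_3 = 3^{−1} = 4 (mod 11).
  i = 4 (α = 5): (5−9)(5−10)(5−7)(5−4) = (−4)·(−5)·(−2)·1 = −40 ≡ 4, so v_4 = 4^{−1} = 3 (mod 11).
  i = 5 (α = 4): (4−9)(4−10)(4−7)(4−5) = (−5)·(−6)·(−3)·(−1) = 90 ≡ 2, so v_5 = 2^{−1} = 6 (mod 11).
  v = [3, 6, 4, 3, 6].
Step 2: syndromes of r = [6, 0, 7, 8, 0] (all sums mod 11).
  S_0 = Σ v_i r_i = 3·6 + 6·0 + 4·7 + 3·8 + 6·0 = 70 ≡ 4.
  S_1 = Σ v_i α_i r_i = 3·9·6 + 6·10·0 + 4·7·7 + 3·5·8 + 6·4·0 = 478 ≡ 5.
  α_i^2 mod 11 = [4, 1, 5, 3, 5].
  S_2 = Σ v_i α_i^2 r_i = 3·4·6 + 6·1·0 + 4·5·7 + 3·3·8 + 6·5·0 = 284 ≡ 9.
  S = (4, 5, 9) ≠ 0, so r is not a codeword (an error is present).
Step 3: locate the error. For a single error e at position i, S_ℓ = v_i·e·α_i^ℓ, so α_err = S_1/S_0.
  S_0^{−1} = 4^{−1} = 3 (mod 11), so α_err = 5·3 = 15 ≡ 4 = α_5. Error position i = 5.
  Consistency check: S_2/S_1 = 9·9 = 81 ≡ 4 = α_err ✓ (single-error assumption holds).
Step 4: error magnitude e = S_0/v_5 = S_0·∏_{j≠5}(α_5 − α_j) = 4·2 = 8 ≡ 8 (mod 11).
Step 5: correct position 5: c_5 = r_5 − e = 0 − 8 ≡ 3 (mod 11). Hence c = [6, 0, 7, 8, 3].
  Check: interpolating c through the α_i gives m(x) = 5 + 5·x (degree < 2) with m(α_i) = c_i for every i, so c is indeed a codeword.


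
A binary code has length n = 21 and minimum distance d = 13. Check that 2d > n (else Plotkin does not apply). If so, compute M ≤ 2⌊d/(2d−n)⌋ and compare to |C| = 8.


Plotkin bound M ≤ 4; given |C| = 8 > bound (violated).

Check applicability: 2d = 26, n = 21.
2d − n = 5 > 0, so Plotkin applies.
Compute d/(2d−n) = 13/5 ≈ 2.6000.
⌊d/(2d−n)⌋ = 2.
Plotkin bound: M ≤ 2·2 = 4.
Given |C| = 8, check: VIOLATED.
This |C| is above the Plotkin bound, so no binary code with n = 21, d = 13 and 8 codewords exists.


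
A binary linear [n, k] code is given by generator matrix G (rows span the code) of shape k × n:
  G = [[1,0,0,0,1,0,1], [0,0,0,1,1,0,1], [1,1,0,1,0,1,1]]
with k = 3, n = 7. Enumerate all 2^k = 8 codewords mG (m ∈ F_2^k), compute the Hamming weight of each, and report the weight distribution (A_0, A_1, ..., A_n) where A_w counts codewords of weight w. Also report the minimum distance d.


Weight distribution: A_0 = 1, A_2 = 1, A_3 = 3, A_4 = 2, A_5 = 1. Minimum distance d = 2.

Enumerate all 2^3 = 8 messages m ∈ F_2^3.
For each, compute codeword c = mG in F_2^7, then tally its weight.
  m = 000 → c = 0000000, weight = 0.
  m = 100 → c = 1000101, weight = 3.
  m = 010 → c = 0001101, weight = 3.
  m = 110 → c = 1001000, weight = 2.
  m = 001 → c = 1101011, weight = 5.
  m = 101 → c = 0101110, weight = 4.
  m = 011 → c = 1100110, weight = 4.
  m = 111 → c = 0100011, weight = 3.
Tally weights:
  weight 0: 1 codewords.
  weight 2: 1 codewords.
  weight 3: 3 codewords.
  weight 4: 2 codewords.
  weight 5: 1 codewords.
Minimum distance d = smallest w > 0 with A_w > 0 = 2.
Sanity: Σ A_w = 8 = 2^3 = 8 ✓.


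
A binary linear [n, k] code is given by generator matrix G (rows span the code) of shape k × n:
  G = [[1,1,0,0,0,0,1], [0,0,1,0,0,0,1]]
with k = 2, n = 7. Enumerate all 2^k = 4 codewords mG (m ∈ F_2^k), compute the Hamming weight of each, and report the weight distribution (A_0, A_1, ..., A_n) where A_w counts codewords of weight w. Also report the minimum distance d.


Weight distribution: A_0 = 1, A_2 = 1, A_3 = 2. Minimum distance d = 2.

Enumerate all 2^2 = 4 messages m ∈ F_2^2.
For each, compute codeword c = mG in F_2^7, then tally its weight.
  m = 00 → c = 0000000, weight = 0.
  m = 10 → c = 1100001, weight = 3.
  m = 01 → c = 0010001, weight = 2.
  m = 11 → c = 1110000, weight = 3.
Tally weights:
  weight 0: 1 codewords.
  weight 2: 1 codewords.
  weight 3: 2 codewords.
Minimum distance d = smallest w > 0 with A_w > 0 = 2.
Sanity: Σ A_w = 4 = 2^2 = 4 ✓.


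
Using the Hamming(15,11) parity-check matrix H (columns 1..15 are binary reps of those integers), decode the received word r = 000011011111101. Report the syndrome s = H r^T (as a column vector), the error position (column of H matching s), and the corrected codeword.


s = (1, 1, 0, 1)^T, error position = 13, corrected codeword c = 000011011111001

Compute s = H r^T mod 2 one row at a time:
  s_1 = 1 + 1 + 1 + 1 + 1 + 1 + 0 + 1 = 7 ≡ 1 (mod 2).
  s_2 = 0 + 1 + 1 + 0 + 1 + 1 + 0 + 1 = 5 ≡ 1 (mod 2).
  s_3 = 0 + 0 + 1 + 0 + 1 + 1 + 0 + 1 = 4 ≡ 0 (mod 2).
  s_4 = 0 + 0 + 1 + 0 + 1 + 1 + 1 + 1 = 5 ≡ 1 (mod 2).
s = (1, 1, 0, 1)^T — this equals column 13 of H (binary 1101), so error is at position 13.
Correct: flip bit 13 of r = 000011011111101 to get c = 000011011111001.


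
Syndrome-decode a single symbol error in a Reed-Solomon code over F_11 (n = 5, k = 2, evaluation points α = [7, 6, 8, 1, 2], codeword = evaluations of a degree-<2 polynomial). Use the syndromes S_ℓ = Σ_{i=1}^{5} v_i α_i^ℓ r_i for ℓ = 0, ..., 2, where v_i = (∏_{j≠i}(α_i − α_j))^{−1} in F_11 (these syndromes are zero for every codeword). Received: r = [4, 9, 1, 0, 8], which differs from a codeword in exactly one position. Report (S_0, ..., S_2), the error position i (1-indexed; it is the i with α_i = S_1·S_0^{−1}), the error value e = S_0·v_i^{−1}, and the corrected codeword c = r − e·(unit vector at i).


S = (5, 8, 4), error at position 2, error magnitude e = 2, c = [4, 7, 1, 0, 8].

Step 1: column multipliers v_i = (∏_{j≠i}(α_i − α_j))^{−1} mod 11.
  i = 1 (α = 7): (7−6)(7−8)(7−1)(7−2) = 1·(−1)·6·5 = −30 ≡ 3, so v_1 = 3^{−1} = 4 (mod 11).
  i = 2 (α = 6): (6−7)(6−8)(6−1)(6−2) = (−1)·(−2)·5·4 = 40 ≡ 7, so v_2 = 7^{−1} = 8 (mod 11).
  i = 3 (α = 8): (8−7)(8−6)(8−1)(8−2) = 1·2·7·6 = 84 ≡ 7, so v_3 = 7^{−1} = 8 (mod 11).
  i = 4 (α = 1): (1−7)(1−6)(1−8)(1−2) = (−6)·(−5)·(−7)·(−1) = 210 ≡ 1, so v_4 = 1^{−1} = 1 (mod 11).
  i = 5 (α = 2): (2−7)(2−6)(2−8)(2−1) = (−5)·(−4)·(−6)·1 = −120 ≡ 1, so v_5 = 1^{−1} = 1 (mod 11).
  v = [4, 8, 8, 1, 1].
Step 2: syndromes of r = [4, 9, 1, 0, 8] (all sums mod 11).
  S_0 = Σ v_i r_i = 4·4 + 8·9 + 8·1 + 1·0 + 1·8 = 104 ≡ 5.
  S_1 = Σ v_i α_i r_i = 4·7·4 + 8·6·9 + 8·8·1 + 1·1·0 + 1·2·8 = 624 ≡ 8.
  α_i^2 mod 11 = [5, 3, 9, 1, 4].
  S_2 = Σ v_i α_i^2 r_i = 4·5·4 + 8·3·9 + 8·9·1 + 1·1·0 + 1·4·8 = 400 ≡ 4.
  S = (5, 8, 4) ≠ 0, so r is not a codeword (an error is present).
Step 3: locate the error. For a single error e at position i, S_ℓ = v_i·e·α_i^ℓ, so α_err = S_1/S_0.
  S_0^{−1} = 5^{−1} = 9 (mod 11), so α_err = 8·9 = 72 ≡ 6 = α_2. Error position i = 2.
  Consistency check: S_2/S_1 = 4·7 = 28 ≡ 6 = α_err ✓ (single-error assumption holds).
Step 4: error magnitude e = S_0/v_2 = S_0·∏_{j≠2}(α_2 − α_j) = 5·7 = 35 ≡ 2 (mod 11).
Step 5: correct position 2: c_2 = r_2 − e = 9 − 2 ≡ 7 (mod 11). Hence c = [4, 7, 1, 0, 8].
  Check: interpolating c through the α_i gives m(x) = 3 + 8·x (degree < 2) with m(α_i) = c_i for every i, so c is indeed a codeword.


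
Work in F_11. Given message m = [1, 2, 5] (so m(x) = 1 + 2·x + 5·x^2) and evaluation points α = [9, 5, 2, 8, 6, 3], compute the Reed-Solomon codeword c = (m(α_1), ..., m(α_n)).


c = [6, 4, 3, 7, 6, 8]

Message polynomial: m(x) = 1 + 2·x + 5·x^2 (mod 11).
For each evaluation point α_i, compute m(α_i) mod 11:
  α_1 = 9: Horner steps 5 → 3 → 6, so m(9) = 6.
  α_2 = 5: Horner steps 5 → 5 → 4, so m(5) = 4.
  α_3 = 2: Horner steps 5 → 1 → 3, so m(2) = 3.
  α_4 = 8: Horner steps 5 → 9 → 7, so m(8) = 7.
  α_5 = 6: Horner steps 5 → 10 → 6, so m(6) = 6.
  α_6 = 3: Horner steps 5 → 6 → 8, so m(3) = 8.
Codeword c = [6, 4, 3, 7, 6, 8] ∈ F_11^6.


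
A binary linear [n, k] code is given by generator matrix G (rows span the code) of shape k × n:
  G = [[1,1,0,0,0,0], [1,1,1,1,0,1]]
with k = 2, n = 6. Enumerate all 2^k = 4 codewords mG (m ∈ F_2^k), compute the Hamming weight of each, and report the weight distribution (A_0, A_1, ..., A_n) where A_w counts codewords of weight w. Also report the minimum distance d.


Weight distribution: A_0 = 1, A_2 = 1, A_3 = 1, A_5 = 1. Minimum distance d = 2.

Enumerate all 2^2 = 4 messages m ∈ F_2^2.
For each, compute codeword c = mG in F_2^6, then tally its weight.
  m = 00 → c = 000000, weight = 0.
  m = 10 → c = 110000, weight = 2.
  m = 01 → c = 111101, weight = 5.
  m = 11 → c = 001101, weight = 3.
Tally weights:
  weight 0: 1 codewords.
  weight 2: 1 codewords.
  weight 3: 1 codewords.
  weight 5: 1 codewords.
Minimum distance d = smallest w > 0 with A_w > 0 = 2.
Sanity: Σ A_w = 4 = 2^2 = 4 ✓.


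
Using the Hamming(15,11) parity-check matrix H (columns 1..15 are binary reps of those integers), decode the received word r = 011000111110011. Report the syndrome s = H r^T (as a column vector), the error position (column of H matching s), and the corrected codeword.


s = (0, 1, 1, 1)^T, error position = 7, corrected codeword c = 011000011110011

Compute s = H r^T mod 2 one row at a time:
  s_1 = 1 + 1 + 1 + 1 + 0 + 0 + 1 + 1 = 6 ≡ 0 (mod 2).
  s_2 = 0 + 0 + 0 + 1 + 0 + 0 + 1 + 1 = 3 ≡ 1 (mod 2).
  s_3 = 1 + 1 + 0 + 1 + 1 + 1 + 1 + 1 = 7 ≡ 1 (mod 2).
  s_4 = 0 + 1 + 0 + 1 + 1 + 1 + 0 + 1 = 5 ≡ 1 (mod 2).
s = (0, 1, 1, 1)^T — this equals column 7 of H (binary 0111), so error is at position 7.
Correct: flip bit 7 of r = 011000111110011 to get c = 011000011110011.


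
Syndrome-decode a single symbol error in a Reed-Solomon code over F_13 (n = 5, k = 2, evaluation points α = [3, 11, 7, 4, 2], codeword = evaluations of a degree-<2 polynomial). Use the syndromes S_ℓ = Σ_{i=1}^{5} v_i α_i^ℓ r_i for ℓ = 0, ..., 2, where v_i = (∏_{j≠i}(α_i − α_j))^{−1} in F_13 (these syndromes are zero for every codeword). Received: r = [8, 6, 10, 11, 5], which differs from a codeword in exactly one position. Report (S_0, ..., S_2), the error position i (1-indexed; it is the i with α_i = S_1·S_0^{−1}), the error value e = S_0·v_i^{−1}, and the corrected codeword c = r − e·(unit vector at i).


S = (6, 3, 8), error at position 3, error magnitude e = 3, c = [8, 6, 7, 11, 5].

Step 1: column multipliers v_i = (∏_{j≠i}(α_i − α_j))^{−1} mod 13.
  i = 1 (α = 3): (3−11)(3−7)(3−4)(3−2) = (−8)·(−4)·(−1)·1 = −32 ≡ 7, so v_1 = 7^{−1} = 2 (mod 13).
  i = 2 (α = 11): (11−3)(11−7)(11−4)(11−2) = 8·4·7·9 = 2016 ≡ 1, so v_2 = 1^{−1} = 1 (mod 13).
  i = 3 (α = 7): (7−3)(7−11)(7−4)(7−2) = 4·(−4)·3·5 = −240 ≡ 7, so v_3 = 7^{−1} = 2 (mod 13).
  i = 4 (α = 4): (4−3)(4−11)(4−7)(4−2) = 1·(−7)·(−3)·2 = 42 ≡ 3, so v_4 = 3^{−1} = 9 (mod 13).
  i = 5 (α = 2): (2−3)(2−11)(2−7)(2−4) = (−1)·(−9)·(−5)·(−2) = 90 ≡ 12, so v_5 = 12^{−1} = 12 (mod 13).
  v = [2, 1, 2, 9, 12].
Step 2: syndromes of r = [8, 6, 10, 11, 5] (all sums mod 13).
  S_0 = Σ v_i r_i = 2·8 + 1·6 + 2·10 + 9·11 + 12·5 = 201 ≡ 6.
  S_1 = Σ v_i α_i r_i = 2·3·8 + 1·11·6 + 2·7·10 + 9·4·11 + 12·2·5 = 770 ≡ 3.
  α_i^2 mod 13 = [9, 4, 10, 3, 4].
  S_2 = Σ v_i α_i^2 r_i = 2·9·8 + 1·4·6 + 2·10·10 + 9·3·11 + 12·4·5 = 905 ≡ 8.
  S = (6, 3, 8) ≠ 0, so r is not a codeword (an error is present).
Step 3: locate the error. For a single error e at position i, S_ℓ = v_i·e·α_i^ℓ, so α_err = S_1/S_0.
  S_0^{−1} = 6^{−1} = 11 (mod 13), so α_err = 3·11 = 33 ≡ 7 = α_3. Error position i = 3.
  Consistency check: S_2/S_1 = 8·9 = 72 ≡ 7 = α_err ✓ (single-error assumption holds).
Step 4: error magnitude e = S_0/v_3 = S_0·∏_{j≠3}(α_3 − α_j) = 6·7 = 42 ≡ 3 (mod 13).
Step 5: correct position 3: c_3 = r_3 − e = 10 − 3 ≡ 7 (mod 13). Hence c = [8, 6, 7, 11, 5].
  Check: interpolating c through the α_i gives m(x) = 12 + 3·x (degree < 2) with m(α_i) = c_i for every i, so c is indeed a codeword.


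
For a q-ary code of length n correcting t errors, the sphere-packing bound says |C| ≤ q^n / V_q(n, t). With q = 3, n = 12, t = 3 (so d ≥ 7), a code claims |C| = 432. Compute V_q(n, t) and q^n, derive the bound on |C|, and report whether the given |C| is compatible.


V_q(n, t) = 2049, q^n = 531441, Hamming bound = 259, |C| = 432 > bound (violated).

Step 1: Compute V_q(n, t) = Σ_{j=0}^3 C(n, j) (q−1)^j.
  j = 0: C(12,0)·(2)^0 = 1·1 = 1.
  j = 1: C(12,1)·(2)^1 = 12·2 = 24.
  j = 2: C(12,2)·(2)^2 = 66·4 = 264.
  j = 3: C(12,3)·(2)^3 = 220·8 = 1760.
  V_q(n, t) = 1 + 24 + 264 + 1760 = 2049.
Step 2: q^n = 3^12 = 531441.
Step 3: Hamming bound ⌊q^n / V_q(n,t)⌋ = ⌊531441/2049⌋ = 259.
Step 4: Compare |C| = 432 to 259: violated.
The claimed |C| lies above the Hamming bound, so no 3-ary code of length 12 with d ≥ 7 can have 432 codewords.


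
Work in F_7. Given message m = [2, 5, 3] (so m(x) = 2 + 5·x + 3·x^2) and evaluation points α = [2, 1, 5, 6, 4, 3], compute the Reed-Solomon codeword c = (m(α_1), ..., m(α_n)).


c = [3, 3, 4, 0, 0, 2]

Message polynomial: m(x) = 2 + 5·x + 3·x^2 (mod 7).
For each evaluation point α_i, compute m(α_i) mod 7:
  α_1 = 2: Horner steps 3 → 4 → 3, so m(2) = 3.
  α_2 = 1: Horner steps 3 → 1 → 3, so m(1) = 3.
  α_3 = 5: Horner steps 3 → 6 → 4, so m(5) = 4.
  α_4 = 6: Horner steps 3 → 2 → 0, so m(6) = 0.
  α_5 = 4: Horner steps 3 → 3 → 0, so m(4) = 0.
  α_6 = 3: Horner steps 3 → 0 → 2, so m(3) = 2.
Codeword c = [3, 3, 4, 0, 0, 2] ∈ F_7^6.


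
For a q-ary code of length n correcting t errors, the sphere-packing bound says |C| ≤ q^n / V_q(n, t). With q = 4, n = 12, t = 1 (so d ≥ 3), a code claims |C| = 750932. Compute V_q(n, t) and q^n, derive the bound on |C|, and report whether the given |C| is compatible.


V_q(n, t) = 37, q^n = 16777216, Hamming bound = 453438, |C| = 750932 > bound (violated).

Step 1: Compute V_q(n, t) = Σ_{j=0}^1 C(n, j) (q−1)^j.
  j = 0: C(12,0)·(3)^0 = 1·1 = 1.
  j = 1: C(12,1)·(3)^1 = 12·3 = 36.
  V_q(n, t) = 1 + 36 = 37.
Step 2: q^n = 4^12 = 16777216.
Step 3: Hamming bound ⌊q^n / V_q(n,t)⌋ = ⌊16777216/37⌋ = 453438.
Step 4: Compare |C| = 750932 to 453438: violated.
The claimed |C| lies above the Hamming bound, so no 4-ary code of length 12 with d ≥ 3 can have 750932 codewords.


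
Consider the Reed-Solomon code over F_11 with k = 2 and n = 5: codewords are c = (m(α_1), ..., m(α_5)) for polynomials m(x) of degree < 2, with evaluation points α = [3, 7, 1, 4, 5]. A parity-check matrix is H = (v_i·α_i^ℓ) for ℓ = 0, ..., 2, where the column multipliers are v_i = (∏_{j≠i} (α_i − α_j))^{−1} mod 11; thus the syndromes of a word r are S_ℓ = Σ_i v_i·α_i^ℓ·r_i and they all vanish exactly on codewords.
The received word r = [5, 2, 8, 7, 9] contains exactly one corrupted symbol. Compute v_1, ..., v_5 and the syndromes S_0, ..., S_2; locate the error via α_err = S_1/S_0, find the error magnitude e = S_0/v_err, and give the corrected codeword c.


S = (7, 7, 7), error at position 3, error magnitude e = 7, c = [5, 2, 1, 7, 9].

Step 1: column multipliers v_i = (∏_{j≠i}(α_i − α_j))^{−1} mod 11.
  i = 1 (α = 3): (3−7)(3−1)(3−4)(3−5) = (−4)·2·(−1)·(−2) = −16 ≡ 6, so v_1 = 6^{−1} = 2 (mod 11).
  i = 2 (α = 7): (7−3)(7−1)(7−4)(7−5) = 4·6·3·2 = 144 ≡ 1, so v_2 = 1^{−1} = 1 (mod 11).
  i = 3 (α = 1): (1−3)(1−7)(1−4)(1−5) = (−2)·(−6)·(−3)·(−4) = 144 ≡ 1, so v_3 = 1^{−1} = 1 (mod 11).
  i = 4 (α = 4): (4−3)(4−7)(4−1)(4−5) = 1·(−3)·3·(−1) = 9 ≡ 9, so v_4 = 9^{−1} = 5 (mod 11).
  i = 5 (α = 5): (5−3)(5−7)(5−1)(5−4) = 2·(−2)·4·1 = −16 ≡ 6, so v_5 = 6^{−1} = 2 (mod 11).
  v = [2, 1, 1, 5, 2].
Step 2: syndromes of r = [5, 2, 8, 7, 9] (all sums mod 11).
  S_0 = Σ v_i r_i = 2·5 + 1·2 + 1·8 + 5·7 + 2·9 = 73 ≡ 7.
  S_1 = Σ v_i α_i r_i = 2·3·5 + 1·7·2 + 1·1·8 + 5·4·7 + 2·5·9 = 282 ≡ 7.
  α_i^2 mod 11 = [9, 5, 1, 5, 3].
  S_2 = Σ v_i α_i^2 r_i = 2·9·5 + 1·5·2 + 1·1·8 + 5·5·7 + 2·3·9 = 337 ≡ 7.
  S = (7, 7, 7) ≠ 0, so r is not a codeword (an error is present).
Step 3: locate the error. For a single error e at position i, S_ℓ = v_i·e·α_i^ℓ, so α_err = S_1/S_0.
  S_0^{−1} = 7^{−1} = 8 (mod 11), so α_err = 7·8 = 56 ≡ 1 = α_3. Error position i = 3.
  Consistency check: S_2/S_1 = 7·8 = 56 ≡ 1 = α_err ✓ (single-error assumption holds).
Step 4: error magnitude e = S_0/v_3 = S_0·∏_{j≠3}(α_3 − α_j) = 7·1 = 7 ≡ 7 (mod 11).
Step 5: correct position 3: c_3 = r_3 − e = 8 − 7 ≡ 1 (mod 11). Hence c = [5, 2, 1, 7, 9].
  Check: interpolating c through the α_i gives m(x) = 10 + 2·x (degree < 2) with m(α_i) = c_i for every i, so c is indeed a codeword.


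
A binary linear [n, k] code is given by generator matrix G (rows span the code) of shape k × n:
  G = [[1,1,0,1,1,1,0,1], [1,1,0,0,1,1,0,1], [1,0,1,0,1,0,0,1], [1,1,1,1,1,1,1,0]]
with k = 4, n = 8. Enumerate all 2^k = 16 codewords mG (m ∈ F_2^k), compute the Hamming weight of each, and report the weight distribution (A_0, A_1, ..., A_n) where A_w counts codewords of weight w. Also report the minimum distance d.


Weight distribution: A_0 = 1, A_1 = 1, A_3 = 3, A_4 = 5, A_5 = 3, A_6 = 2, A_7 = 1. Minimum distance d = 1.

Enumerate all 2^4 = 16 messages m ∈ F_2^4.
For each, compute codeword c = mG in F_2^8, then tally its weight.
  m = 0000 → c = 00000000, weight = 0.
  m = 1000 → c = 11011101, weight = 6.
  m = 0100 → c = 11001101, weight = 5.
  m = 1100 → c = 00010000, weight = 1.
  m = 0010 → c = 10101001, weight = 4.
  m = 1010 → c = 01110100, weight = 4.
  m = 0110 → c = 01100100, weight = 3.
  m = 1110 → c = 10111001, weight = 5.
  m = 0001 → c = 11111110, weight = 7.
  m = 1001 → c = 00100011, weight = 3.
  m = 0101 → c = 00110011, weight = 4.
  m = 1101 → c = 11101110, weight = 6.
  m = 0011 → c = 01010111, weight = 5.
  m = 1011 → c = 10001010, weight = 3.
  m = 0111 → c = 10011010, weight = 4.
  m = 1111 → c = 01000111, weight = 4.
Tally weights:
  weight 0: 1 codewords.
  weight 1: 1 codewords.
  weight 3: 3 codewords.
  weight 4: 5 codewords.
  weight 5: 3 codewords.
  weight 6: 2 codewords.
  weight 7: 1 codewords.
Minimum distance d = smallest w > 0 with A_w > 0 = 1.
Sanity: Σ A_w = 16 = 2^4 = 16 ✓.


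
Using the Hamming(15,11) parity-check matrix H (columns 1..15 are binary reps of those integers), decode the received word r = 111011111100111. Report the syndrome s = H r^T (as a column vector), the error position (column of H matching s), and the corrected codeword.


s = (0, 0, 1, 1)^T, error position = 3, corrected codeword c = 110011111100111

Compute s = H r^T mod 2 one row at a time:
  s_1 = 1 + 1 + 1 + 0 + 0 + 1 + 1 + 1 = 6 ≡ 0 (mod 2).
  s_2 = 0 + 1 + 1 + 1 + 0 + 1 + 1 + 1 = 6 ≡ 0 (mod 2).
  s_3 = 1 + 1 + 1 + 1 + 1 + 0 + 1 + 1 = 7 ≡ 1 (mod 2).
  s_4 = 1 + 1 + 1 + 1 + 1 + 0 + 1 + 1 = 7 ≡ 1 (mod 2).
s = (0, 0, 1, 1)^T — this equals column 3 of H (binary 0011), so error is at position 3.
Correct: flip bit 3 of r = 111011111100111 to get c = 110011111100111.


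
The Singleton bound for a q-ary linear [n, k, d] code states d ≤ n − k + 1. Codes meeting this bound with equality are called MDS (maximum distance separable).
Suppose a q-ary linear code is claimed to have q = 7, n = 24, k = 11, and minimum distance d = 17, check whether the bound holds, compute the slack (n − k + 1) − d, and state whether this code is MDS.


Singleton RHS = n − k + 1 = 14, slack = -3, bound violated (no such code; not MDS).

Singleton bound: d ≤ n − k + 1.
Here n = 24, k = 11, so n − k + 1 = 14.
Given d = 17, check d ≤ 14: NO.
Slack = (n − k + 1) − d = -3.
The slack is negative: d = 17 exceeds n − k + 1 = 14 by 3, so the Singleton bound is violated and no linear [24, 11, 17]_7 code can exist. In particular it is not MDS (MDS requires d = n − k + 1 exactly).
Description: the claimed parameters are [24, 11, 17]_7; such a code would be impossible (violates the Singleton bound).


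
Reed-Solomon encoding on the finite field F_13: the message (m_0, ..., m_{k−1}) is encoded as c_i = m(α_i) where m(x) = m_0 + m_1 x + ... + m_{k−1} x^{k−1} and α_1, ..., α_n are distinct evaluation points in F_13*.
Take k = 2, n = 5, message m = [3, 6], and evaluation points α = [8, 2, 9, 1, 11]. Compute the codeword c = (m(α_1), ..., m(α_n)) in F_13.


c = [12, 2, 5, 9, 4]

Message polynomial: m(x) = 3 + 6·x (mod 13).
For each evaluation point α_i, compute m(α_i) mod 13:
  α_1 = 8: Horner steps 6 → 12, so m(8) = 12.
  α_2 = 2: Horner steps 6 → 2, so m(2) = 2.
  α_3 = 9: Horner steps 6 → 5, so m(9) = 5.
  α_4 = 1: Horner steps 6 → 9, so m(1) = 9.
  α_5 = 11: Horner steps 6 → 4, so m(11) = 4.
Codeword c = [12, 2, 5, 9, 4] ∈ F_13^5.


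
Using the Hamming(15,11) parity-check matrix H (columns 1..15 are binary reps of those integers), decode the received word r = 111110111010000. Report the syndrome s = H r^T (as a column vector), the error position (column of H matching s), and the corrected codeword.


s = (1, 1, 0, 0)^T, error position = 12, corrected codeword c = 111110111011000

Compute s = H r^T mod 2 one row at a time:
  s_1 = 1 + 1 + 0 + 1 + 0 + 0 + 0 + 0 = 3 ≡ 1 (mod 2).
  s_2 = 1 + 1 + 0 + 1 + 0 + 0 + 0 + 0 = 3 ≡ 1 (mod 2).
  s_3 = 1 + 1 + 0 + 1 + 0 + 1 + 0 + 0 = 4 ≡ 0 (mod 2).
  s_4 = 1 + 1 + 1 + 1 + 1 + 1 + 0 + 0 = 6 ≡ 0 (mod 2).
s = (1, 1, 0, 0)^T — this equals column 12 of H (binary 1100), so error is at position 12.
Correct: flip bit 12 of r = 111110111010000 to get c = 111110111011000.


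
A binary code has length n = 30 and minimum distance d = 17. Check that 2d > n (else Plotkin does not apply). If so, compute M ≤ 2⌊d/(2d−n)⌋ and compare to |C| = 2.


Plotkin bound M ≤ 8; given |C| = 2 ≤ bound (satisfied).

Check applicability: 2d = 34, n = 30.
2d − n = 4 > 0, so Plotkin applies.
Compute d/(2d−n) = 17/4 ≈ 4.2500.
⌊d/(2d−n)⌋ = 4.
Plotkin bound: M ≤ 2·4 = 8.
Given |C| = 2, check: satisfied.
This |C| is below the Plotkin bound.


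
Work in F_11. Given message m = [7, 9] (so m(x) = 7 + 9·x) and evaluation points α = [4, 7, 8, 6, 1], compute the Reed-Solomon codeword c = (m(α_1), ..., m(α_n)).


c = [10, 4, 2, 6, 5]

Message polynomial: m(x) = 7 + 9·x (mod 11).
For each evaluation point α_i, compute m(α_i) mod 11:
  α_1 = 4: Horner steps 9 → 10, so m(4) = 10.
  α_2 = 7: Horner steps 9 → 4, so m(7) = 4.
  α_3 = 8: Horner steps 9 → 2, so m(8) = 2.
  α_4 = 6: Horner steps 9 → 6, so m(6) = 6.
  α_5 = 1: Horner steps 9 → 5, so m(1) = 5.
Codeword c = [10, 4, 2, 6, 5] ∈ F_11^5.


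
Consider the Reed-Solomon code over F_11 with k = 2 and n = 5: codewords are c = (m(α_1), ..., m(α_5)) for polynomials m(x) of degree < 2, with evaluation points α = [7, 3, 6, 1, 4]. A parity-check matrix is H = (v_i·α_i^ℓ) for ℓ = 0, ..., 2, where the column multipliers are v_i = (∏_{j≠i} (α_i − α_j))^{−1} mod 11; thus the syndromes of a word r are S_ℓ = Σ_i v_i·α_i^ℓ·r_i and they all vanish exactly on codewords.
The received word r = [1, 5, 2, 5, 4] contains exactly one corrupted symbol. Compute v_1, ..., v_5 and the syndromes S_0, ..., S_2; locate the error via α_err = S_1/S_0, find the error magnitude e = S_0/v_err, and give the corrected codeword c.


S = (5, 5, 5), error at position 4, error magnitude e = 9, c = [1, 5, 2, 7, 4].

Step 1: column multipliers v_i = (∏_{j≠i}(α_i − α_j))^{−1} mod 11.
  i = 1 (α = 7): (7−3)(7−6)(7−1)(7−4) = 4·1·6·3 = 72 ≡ 6, so v_1 = 6^{−1} = 2 (mod 11).
  i = 2 (α = 3): (3−7)(3−6)(3−1)(3−4) = (−4)·(−3)·2·(−1) = −24 ≡ 9, so v_2 = 9^{−1} = 5 (mod 11).
  i = 3 (α = 6): (6−7)(6−3)(6−1)(6−4) = (−1)·3·5·2 = −30 ≡ 3, so v_3 = 3^{−1} = 4 (mod 11).
  i = 4 (α = 1): (1−7)(1−3)(1−6)(1−4) = (−6)·(−2)·(−5)·(−3) = 180 ≡ 4, so v_4 = 4^{−1} = 3 (mod 11).
  i = 5 (α = 4): (4−7)(4−3)(4−6)(4−1) = (−3)·1·(−2)·3 = 18 ≡ 7, so v_5 = 7^{−1} = 8 (mod 11).
  v = [2, 5, 4, 3, 8].
Step 2: syndromes of r = [1, 5, 2, 5, 4] (all sums mod 11).
  S_0 = Σ v_i r_i = 2·1 + 5·5 + 4·2 + 3·5 + 8·4 = 82 ≡ 5.
  S_1 = Σ v_i α_i r_i = 2·7·1 + 5·3·5 + 4·6·2 + 3·1·5 + 8·4·4 = 280 ≡ 5.
  α_i^2 mod 11 = [5, 9, 3, 1, 5].
  S_2 = Σ v_i α_i^2 r_i = 2·5·1 + 5·9·5 + 4·3·2 + 3·1·5 + 8·5·4 = 434 ≡ 5.
  S = (5, 5, 5) ≠ 0, so r is not a codeword (an error is present).
Step 3: locate the error. For a single error e at position i, S_ℓ = v_i·e·α_i^ℓ, so α_err = S_1/S_0.
  S_0^{−1} = 5^{−1} = 9 (mod 11), so α_err = 5·9 = 45 ≡ 1 = α_4. Error position i = 4.
  Consistency check: S_2/S_1 = 5·9 = 45 ≡ 1 = α_err ✓ (single-error assumption holds).
Step 4: error magnitude e = S_0/v_4 = S_0·∏_{j≠4}(α_4 − α_j) = 5·4 = 20 ≡ 9 (mod 11).
Step 5: correct position 4: c_4 = r_4 − e = 5 − 9 ≡ 7 (mod 11). Hence c = [1, 5, 2, 7, 4].
  Check: interpolating c through the α_i gives m(x) = 8 + 10·x (degree < 2) with m(α_i) = c_i for every i, so c is indeed a codeword.


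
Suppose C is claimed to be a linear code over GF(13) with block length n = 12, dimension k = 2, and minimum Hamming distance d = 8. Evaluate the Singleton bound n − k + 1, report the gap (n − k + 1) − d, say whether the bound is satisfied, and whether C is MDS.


Singleton RHS = n − k + 1 = 11, slack = 3, bound satisfied, not MDS.

Singleton bound: d ≤ n − k + 1.
Here n = 12, k = 2, so n − k + 1 = 11.
Given d = 8, check d ≤ 11: YES.
Slack = (n − k + 1) − d = 3.
The code is NOT MDS (slack = 3 > 0).
Description: the claimed parameters are [12, 2, 8]_13; such a code would be non-MDS.


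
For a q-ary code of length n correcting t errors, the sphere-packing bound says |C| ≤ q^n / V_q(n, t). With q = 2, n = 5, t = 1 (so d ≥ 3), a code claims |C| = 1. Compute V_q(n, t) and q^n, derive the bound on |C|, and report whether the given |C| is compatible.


V_q(n, t) = 6, q^n = 32, Hamming bound = 5, |C| = 1 ≤ bound (satisfied).

Step 1: Compute V_q(n, t) = Σ_{j=0}^1 C(n, j) (q−1)^j.
  j = 0: C(5,0)·(1)^0 = 1·1 = 1.
  j = 1: C(5,1)·(1)^1 = 5·1 = 5.
  V_q(n, t) = 1 + 5 = 6.
Step 2: q^n = 2^5 = 32.
Step 3: Hamming bound ⌊q^n / V_q(n,t)⌋ = ⌊32/6⌋ = 5.
Step 4: Compare |C| = 1 to 5: satisfied.
The claimed |C| lies below the Hamming bound.


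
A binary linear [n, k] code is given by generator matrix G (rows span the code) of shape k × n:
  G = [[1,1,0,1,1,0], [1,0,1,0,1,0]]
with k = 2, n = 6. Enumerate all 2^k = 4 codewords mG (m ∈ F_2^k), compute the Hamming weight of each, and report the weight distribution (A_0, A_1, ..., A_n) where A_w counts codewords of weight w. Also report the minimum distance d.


Weight distribution: A_0 = 1, A_3 = 2, A_4 = 1. Minimum distance d = 3.

Enumerate all 2^2 = 4 messages m ∈ F_2^2.
For each, compute codeword c = mG in F_2^6, then tally its weight.
  m = 00 → c = 000000, weight = 0.
  m = 10 → c = 110110, weight = 4.
  m = 01 → c = 101010, weight = 3.
  m = 11 → c = 011100, weight = 3.
Tally weights:
  weight 0: 1 codewords.
  weight 3: 2 codewords.
  weight 4: 1 codewords.
Minimum distance d = smallest w > 0 with A_w > 0 = 3.
Sanity: Σ A_w = 4 = 2^2 = 4 ✓.


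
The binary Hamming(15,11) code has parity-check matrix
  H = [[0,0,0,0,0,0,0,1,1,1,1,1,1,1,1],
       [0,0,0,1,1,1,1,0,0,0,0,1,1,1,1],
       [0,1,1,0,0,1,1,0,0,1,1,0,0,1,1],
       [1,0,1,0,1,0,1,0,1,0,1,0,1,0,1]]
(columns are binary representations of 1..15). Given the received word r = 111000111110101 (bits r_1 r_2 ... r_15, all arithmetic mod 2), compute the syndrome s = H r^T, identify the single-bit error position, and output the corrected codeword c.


s = (0, 1, 0, 1)^T, error position = 5, corrected codeword c = 111010111110101

Compute s = H r^T mod 2 one row at a time:
  s_1 = 1 + 1 + 1 + 1 + 0 + 1 + 0 + 1 = 6 ≡ 0 (mod 2).
  s_2 = 0 + 0 + 0 + 1 + 0 + 1 + 0 + 1 = 3 ≡ 1 (mod 2).
  s_3 = 1 + 1 + 0 + 1 + 1 + 1 + 0 + 1 = 6 ≡ 0 (mod 2).
  s_4 = 1 + 1 + 0 + 1 + 1 + 1 + 1 + 1 = 7 ≡ 1 (mod 2).
s = (0, 1, 0, 1)^T — this equals column 5 of H (binary 0101), so error is at position 5.
Correct: flip bit 5 of r = 111000111110101 to get c = 111010111110101.


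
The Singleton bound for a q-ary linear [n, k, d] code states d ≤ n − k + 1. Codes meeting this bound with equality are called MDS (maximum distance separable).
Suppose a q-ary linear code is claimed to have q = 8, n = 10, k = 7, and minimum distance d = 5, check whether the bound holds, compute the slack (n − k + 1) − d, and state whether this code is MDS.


Singleton RHS = n − k + 1 = 4, slack = -1, bound violated (no such code; not MDS).

Singleton bound: d ≤ n − k + 1.
Here n = 10, k = 7, so n − k + 1 = 4.
Given d = 5, check d ≤ 4: NO.
Slack = (n − k + 1) − d = -1.
The slack is negative: d = 5 exceeds n − k + 1 = 4 by 1, so the Singleton bound is violated and no linear [10, 7, 5]_8 code can exist. In particular it is not MDS (MDS requires d = n − k + 1 exactly).
Description: the claimed parameters are [10, 7, 5]_8; such a code would be impossible (violates the Singleton bound).


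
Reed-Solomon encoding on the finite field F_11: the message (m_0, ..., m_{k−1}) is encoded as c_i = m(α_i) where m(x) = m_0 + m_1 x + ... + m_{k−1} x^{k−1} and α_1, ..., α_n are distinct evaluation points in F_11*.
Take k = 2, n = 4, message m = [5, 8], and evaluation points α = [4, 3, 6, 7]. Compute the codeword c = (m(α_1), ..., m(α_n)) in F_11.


c = [4, 7, 9, 6]

Message polynomial: m(x) = 5 + 8·x (mod 11).
For each evaluation point α_i, compute m(α_i) mod 11:
  α_1 = 4: Horner steps 8 → 4, so m(4) = 4.
  α_2 = 3: Horner steps 8 → 7, so m(3) = 7.
  α_3 = 6: Horner steps 8 → 9, so m(6) = 9.
  α_4 = 7: Horner steps 8 → 6, so m(7) = 6.
Codeword c = [4, 7, 9, 6] ∈ F_11^4.
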